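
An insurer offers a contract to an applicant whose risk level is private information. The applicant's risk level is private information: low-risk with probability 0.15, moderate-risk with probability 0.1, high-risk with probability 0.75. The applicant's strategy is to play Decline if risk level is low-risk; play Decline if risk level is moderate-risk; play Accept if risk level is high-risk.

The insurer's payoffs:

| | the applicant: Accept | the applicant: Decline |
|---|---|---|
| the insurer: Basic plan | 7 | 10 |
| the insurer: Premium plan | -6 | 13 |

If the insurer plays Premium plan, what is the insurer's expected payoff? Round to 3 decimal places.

-1.250

E[Premium plan] = 0.15·13 + 0.1·13 + 0.75·(-6) = 1.95 + 1.3 + (-4.5) = -1.25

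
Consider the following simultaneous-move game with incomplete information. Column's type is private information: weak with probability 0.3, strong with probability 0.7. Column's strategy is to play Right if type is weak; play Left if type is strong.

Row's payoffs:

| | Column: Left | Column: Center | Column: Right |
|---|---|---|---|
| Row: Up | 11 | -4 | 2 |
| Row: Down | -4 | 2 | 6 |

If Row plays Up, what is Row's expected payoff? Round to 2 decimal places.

8.30

Take the expectation over Column's type, weighting each type's action by its prior probability.
E[Up] = 0.3·2 + 0.7·11 = 0.6 + 7.7 = 8.3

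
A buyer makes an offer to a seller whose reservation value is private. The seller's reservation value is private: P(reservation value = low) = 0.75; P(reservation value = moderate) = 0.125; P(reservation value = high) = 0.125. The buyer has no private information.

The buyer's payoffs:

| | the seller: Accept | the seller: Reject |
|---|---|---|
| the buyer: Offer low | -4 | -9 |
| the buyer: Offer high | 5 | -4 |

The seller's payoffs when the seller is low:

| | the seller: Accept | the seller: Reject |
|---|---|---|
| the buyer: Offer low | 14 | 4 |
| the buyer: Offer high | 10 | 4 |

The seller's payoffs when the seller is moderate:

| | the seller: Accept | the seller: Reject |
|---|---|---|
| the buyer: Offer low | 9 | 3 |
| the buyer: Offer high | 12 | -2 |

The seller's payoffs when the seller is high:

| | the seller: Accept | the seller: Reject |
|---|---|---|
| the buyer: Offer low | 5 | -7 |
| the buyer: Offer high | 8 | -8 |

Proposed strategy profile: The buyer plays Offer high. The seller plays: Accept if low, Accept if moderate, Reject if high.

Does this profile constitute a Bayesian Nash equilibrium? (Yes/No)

No

The buyer plays Offer high: E[Offer high] = 0.75·(5) + 0.125·(5) + 0.125·(-4) = 3.875; E[Offer low] = -4.625. Best-responding. ✓
The seller (reservation value low), facing Offer high: Accept gives 10, Reject gives 4. Proposed Accept is best. ✓
The seller (reservation value moderate), facing Offer high: Accept gives 12, Reject gives -2. Proposed Accept is best. ✓
The seller (reservation value high), facing Offer high: Accept gives 8, Reject gives -8. Proposed Reject is not best — profitable deviation exists. ✗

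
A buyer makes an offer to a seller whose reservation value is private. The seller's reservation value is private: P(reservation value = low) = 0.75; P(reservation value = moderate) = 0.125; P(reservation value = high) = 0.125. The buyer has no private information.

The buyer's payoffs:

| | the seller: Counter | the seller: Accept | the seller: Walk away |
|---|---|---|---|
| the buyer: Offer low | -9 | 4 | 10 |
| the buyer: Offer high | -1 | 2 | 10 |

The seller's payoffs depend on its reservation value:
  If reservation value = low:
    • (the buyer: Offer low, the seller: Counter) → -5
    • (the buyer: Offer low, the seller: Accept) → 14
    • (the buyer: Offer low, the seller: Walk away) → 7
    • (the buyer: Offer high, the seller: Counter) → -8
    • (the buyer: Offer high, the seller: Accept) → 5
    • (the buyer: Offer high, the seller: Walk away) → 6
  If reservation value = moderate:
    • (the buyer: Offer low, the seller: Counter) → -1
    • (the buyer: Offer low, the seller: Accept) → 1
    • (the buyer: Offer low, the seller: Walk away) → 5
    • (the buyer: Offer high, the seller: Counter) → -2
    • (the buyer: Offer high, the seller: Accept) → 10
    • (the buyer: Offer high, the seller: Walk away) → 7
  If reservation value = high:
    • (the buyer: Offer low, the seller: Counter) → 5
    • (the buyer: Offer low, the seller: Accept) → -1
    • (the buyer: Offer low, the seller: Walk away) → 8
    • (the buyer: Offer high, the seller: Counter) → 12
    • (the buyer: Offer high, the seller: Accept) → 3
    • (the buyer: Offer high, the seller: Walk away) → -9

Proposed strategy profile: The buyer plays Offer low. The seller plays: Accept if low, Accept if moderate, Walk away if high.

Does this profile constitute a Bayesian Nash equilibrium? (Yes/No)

A profile is a BNE iff every type of every player is best-responding given beliefs about the other side.
The buyer plays Offer low: E[Offer low] = 0.75·(4) + 0.125·(4) + 0.125·(10) = 4.75; E[Offer high] = 3. Best-responding. ✓
The seller (reservation value low), facing Offer low: Counter gives -5, Accept gives 14, Walk away gives 7. Proposed Accept is best. ✓
The seller (reservation value moderate), facing Offer low: Counter gives -1, Accept gives 1, Walk away gives 5. Proposed Accept is not best — profitable deviation exists. ✗
The seller (reservation value high), facing Offer low: Counter gives 5, Accept gives -1, Walk away gives 8. Proposed Walk away is best. ✓

No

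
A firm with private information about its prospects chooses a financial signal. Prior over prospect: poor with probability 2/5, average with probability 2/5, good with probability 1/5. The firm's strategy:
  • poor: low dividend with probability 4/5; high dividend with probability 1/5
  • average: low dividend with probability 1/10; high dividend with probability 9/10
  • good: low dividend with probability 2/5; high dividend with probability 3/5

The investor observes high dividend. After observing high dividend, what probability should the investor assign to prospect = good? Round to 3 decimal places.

0.214

Apply Bayes' rule using the sender's strategy as the likelihood.
P(high dividend) = (2/5)·(1/5) + (2/5)·(9/10) + (1/5)·(3/5) = 14/25
P(good | high dividend) = ((1/5)·(3/5)) / (14/25) = (3/25) / (14/25) = 3/14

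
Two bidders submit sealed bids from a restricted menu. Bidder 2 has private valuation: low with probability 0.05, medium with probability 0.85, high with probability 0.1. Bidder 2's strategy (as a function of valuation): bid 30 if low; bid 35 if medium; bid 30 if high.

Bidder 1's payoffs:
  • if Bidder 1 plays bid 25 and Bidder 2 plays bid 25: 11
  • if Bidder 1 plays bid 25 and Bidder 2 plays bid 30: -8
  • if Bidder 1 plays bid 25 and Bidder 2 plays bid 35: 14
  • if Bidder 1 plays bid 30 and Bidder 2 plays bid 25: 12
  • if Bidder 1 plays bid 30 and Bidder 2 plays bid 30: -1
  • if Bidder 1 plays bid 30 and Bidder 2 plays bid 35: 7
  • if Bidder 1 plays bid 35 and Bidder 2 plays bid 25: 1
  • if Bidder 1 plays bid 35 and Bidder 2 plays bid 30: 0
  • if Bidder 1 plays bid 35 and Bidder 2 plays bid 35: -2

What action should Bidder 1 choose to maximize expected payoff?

bid 25

E[bid 25] = 0.05·(-8) + 0.85·(14) + 0.1·(-8) = 10.7
E[bid 30] = 0.05·(-1) + 0.85·(7) + 0.1·(-1) = 5.8
E[bid 35] = 0.05·(0) + 0.85·(-2) + 0.1·(0) = -1.7
Best response: bid 25 (10.7 is the largest).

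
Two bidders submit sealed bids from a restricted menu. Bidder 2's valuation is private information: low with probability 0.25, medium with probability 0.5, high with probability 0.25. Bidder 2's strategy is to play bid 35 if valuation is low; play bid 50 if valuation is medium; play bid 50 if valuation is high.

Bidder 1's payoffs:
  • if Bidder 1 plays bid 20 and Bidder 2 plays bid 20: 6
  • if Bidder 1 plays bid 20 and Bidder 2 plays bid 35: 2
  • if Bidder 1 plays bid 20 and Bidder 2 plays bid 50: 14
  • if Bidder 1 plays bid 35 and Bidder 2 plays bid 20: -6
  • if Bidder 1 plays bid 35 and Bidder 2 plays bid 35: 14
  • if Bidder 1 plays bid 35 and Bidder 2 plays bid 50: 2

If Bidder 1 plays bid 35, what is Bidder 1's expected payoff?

5

Take the expectation over Bidder 2's valuation, weighting each type's action by its prior probability.
E[bid 35] = 0.25·14 + 0.5·2 + 0.25·2 = 3.5 + 1 + 0.5 = 5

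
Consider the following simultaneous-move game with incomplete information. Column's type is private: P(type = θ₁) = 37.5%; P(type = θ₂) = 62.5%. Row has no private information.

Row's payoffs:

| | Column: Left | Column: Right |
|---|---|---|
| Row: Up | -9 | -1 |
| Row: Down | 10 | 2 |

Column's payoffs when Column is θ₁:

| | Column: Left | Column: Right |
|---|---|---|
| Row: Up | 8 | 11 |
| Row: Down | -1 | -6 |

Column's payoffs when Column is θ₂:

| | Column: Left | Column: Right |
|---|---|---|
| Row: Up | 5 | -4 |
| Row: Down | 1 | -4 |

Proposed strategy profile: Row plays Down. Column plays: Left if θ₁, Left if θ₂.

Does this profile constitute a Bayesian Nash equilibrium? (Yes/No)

Row plays Down: E[Down] = 0.375·(10) + 0.625·(10) = 10; E[Up] = -9. Best-responding. ✓
Column (type θ₁), facing Down: Left gives -1, Right gives -6. Proposed Left is best. ✓
Column (type θ₂), facing Down: Left gives 1, Right gives -4. Proposed Left is best. ✓

Yes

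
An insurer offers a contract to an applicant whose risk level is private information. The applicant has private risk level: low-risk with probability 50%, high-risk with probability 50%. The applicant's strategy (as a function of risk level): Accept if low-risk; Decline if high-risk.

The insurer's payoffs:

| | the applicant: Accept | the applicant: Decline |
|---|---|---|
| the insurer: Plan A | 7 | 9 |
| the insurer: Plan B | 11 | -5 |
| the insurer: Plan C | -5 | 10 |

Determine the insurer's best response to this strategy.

E[Plan A] = 0.5·(7) + 0.5·(9) = 8
E[Plan B] = 0.5·(11) + 0.5·(-5) = 3
E[Plan C] = 0.5·(-5) + 0.5·(10) = 2.5
Best response: Plan A (8 is the largest).

Plan A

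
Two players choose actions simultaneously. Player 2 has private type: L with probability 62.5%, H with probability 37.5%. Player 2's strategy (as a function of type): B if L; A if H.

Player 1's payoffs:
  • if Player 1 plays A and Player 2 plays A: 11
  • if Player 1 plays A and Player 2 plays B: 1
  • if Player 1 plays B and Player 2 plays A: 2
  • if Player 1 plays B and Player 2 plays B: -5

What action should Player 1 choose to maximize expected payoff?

A

E[A] = 0.625·(1) + 0.375·(11) = 4.75
E[B] = 0.625·(-5) + 0.375·(2) = -2.375
Best response: A (4.75 is the largest).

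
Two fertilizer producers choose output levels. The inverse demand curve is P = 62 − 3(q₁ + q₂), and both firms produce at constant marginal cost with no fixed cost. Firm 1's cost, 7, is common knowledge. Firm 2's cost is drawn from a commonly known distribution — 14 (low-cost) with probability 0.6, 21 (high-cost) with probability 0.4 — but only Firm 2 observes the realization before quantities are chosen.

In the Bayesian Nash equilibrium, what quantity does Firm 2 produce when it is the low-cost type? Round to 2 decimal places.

4.40

Firm 2 with cost c maximizes (62 − 3(q₁+q₂) − c)·q₂, giving q₂(c) = (62 − c − 3q₁)/6.
E[c₂] = 0.6·14 + 0.4·21 = 16.8
Firm 1's FOC against E[q₂] yields q₁ = (62 − 2·7 + E[c₂])/9 = (62 − 14 + 16.8)/9 = 7.2.
q₂(low-cost) = (62 − 14 − 3·7.2)/6 = 4.4.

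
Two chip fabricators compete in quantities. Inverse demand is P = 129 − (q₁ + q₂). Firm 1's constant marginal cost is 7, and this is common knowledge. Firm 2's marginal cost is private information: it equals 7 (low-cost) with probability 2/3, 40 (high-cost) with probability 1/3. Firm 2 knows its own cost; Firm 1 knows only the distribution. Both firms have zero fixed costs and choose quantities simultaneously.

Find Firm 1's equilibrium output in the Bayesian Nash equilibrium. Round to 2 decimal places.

Type-c best response for Firm 2: q₂(c) = (129 − c)/2 − q₁/2.
Firm 1 maximizes expected profit; its first-order condition is 129 − 2q₁ − E[q₂] − 7 = 0.
Substituting E[q₂] and solving: E[c₂] = 18, so q₁ = (129 − 2·7 + 18)/3 = 44.3333.

44.33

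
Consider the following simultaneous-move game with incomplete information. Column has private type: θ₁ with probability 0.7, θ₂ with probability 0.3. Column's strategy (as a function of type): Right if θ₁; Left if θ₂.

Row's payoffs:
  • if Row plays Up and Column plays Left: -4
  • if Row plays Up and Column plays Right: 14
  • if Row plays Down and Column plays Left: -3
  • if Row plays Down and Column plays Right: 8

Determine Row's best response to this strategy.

Up

E[Up] = 0.7·(14) + 0.3·(-4) = 8.6
E[Down] = 0.7·(8) + 0.3·(-3) = 4.7
Best response: Up (8.6 is the largest).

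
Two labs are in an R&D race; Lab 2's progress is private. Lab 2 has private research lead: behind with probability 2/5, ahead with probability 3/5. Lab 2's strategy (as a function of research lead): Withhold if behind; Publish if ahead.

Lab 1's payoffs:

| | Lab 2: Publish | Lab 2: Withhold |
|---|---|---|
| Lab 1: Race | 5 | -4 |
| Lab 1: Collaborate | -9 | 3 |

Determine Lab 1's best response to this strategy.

Race

E[Race] = 2/5·(-4) + 3/5·(5) = 7/5
E[Collaborate] = 2/5·(3) + 3/5·(-9) = -21/5
Best response: Race (7/5 is the largest).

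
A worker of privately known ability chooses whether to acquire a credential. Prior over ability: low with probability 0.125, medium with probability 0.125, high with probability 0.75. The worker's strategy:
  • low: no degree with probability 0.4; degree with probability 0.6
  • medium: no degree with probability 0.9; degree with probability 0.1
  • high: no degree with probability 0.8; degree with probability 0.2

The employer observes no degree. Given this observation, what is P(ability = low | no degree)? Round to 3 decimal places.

0.066

P(no degree) = 0.125·0.4 + 0.125·0.9 + 0.75·0.8 = 0.7625
P(low | no degree) = (0.125·0.4) / 0.7625 = 0.05 / 0.7625 = 0.0655738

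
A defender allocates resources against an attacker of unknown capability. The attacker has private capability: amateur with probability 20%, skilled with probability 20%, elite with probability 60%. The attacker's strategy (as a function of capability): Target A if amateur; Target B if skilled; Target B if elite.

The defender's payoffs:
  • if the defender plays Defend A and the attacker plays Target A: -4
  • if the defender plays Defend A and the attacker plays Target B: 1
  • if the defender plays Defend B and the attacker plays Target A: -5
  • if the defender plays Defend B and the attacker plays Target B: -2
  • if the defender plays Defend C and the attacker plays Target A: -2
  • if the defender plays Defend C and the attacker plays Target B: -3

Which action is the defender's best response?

E[Defend A] = 0.2·(-4) + 0.2·(1) + 0.6·(1) = 0
E[Defend B] = 0.2·(-5) + 0.2·(-2) + 0.6·(-2) = -2.6
E[Defend C] = 0.2·(-2) + 0.2·(-3) + 0.6·(-3) = -2.8
Best response: Defend A (0 is the largest).

Defend A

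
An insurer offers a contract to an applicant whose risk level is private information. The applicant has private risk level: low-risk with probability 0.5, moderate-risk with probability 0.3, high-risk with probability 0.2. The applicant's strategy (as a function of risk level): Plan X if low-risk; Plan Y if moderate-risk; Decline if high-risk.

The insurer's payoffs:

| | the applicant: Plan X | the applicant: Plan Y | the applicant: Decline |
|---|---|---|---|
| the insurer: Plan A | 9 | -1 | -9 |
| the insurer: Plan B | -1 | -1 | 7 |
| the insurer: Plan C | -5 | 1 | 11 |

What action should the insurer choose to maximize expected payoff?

E[Plan A] = 0.5·(9) + 0.3·(-1) + 0.2·(-9) = 2.4
E[Plan B] = 0.5·(-1) + 0.3·(-1) + 0.2·(7) = 0.6
E[Plan C] = 0.5·(-5) + 0.3·(1) + 0.2·(11) = 0
Best response: Plan A (2.4 is the largest).

Plan A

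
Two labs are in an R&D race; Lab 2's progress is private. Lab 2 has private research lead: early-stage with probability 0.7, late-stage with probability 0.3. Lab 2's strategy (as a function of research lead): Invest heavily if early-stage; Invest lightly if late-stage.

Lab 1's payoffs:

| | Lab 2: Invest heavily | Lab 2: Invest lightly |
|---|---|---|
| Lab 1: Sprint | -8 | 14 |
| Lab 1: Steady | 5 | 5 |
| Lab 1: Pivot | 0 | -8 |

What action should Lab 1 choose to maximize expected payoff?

E[Sprint] = 0.7·(-8) + 0.3·(14) = -1.4
E[Steady] = 0.7·(5) + 0.3·(5) = 5
E[Pivot] = 0.7·(0) + 0.3·(-8) = -2.4
Best response: Steady (5 is the largest).

Steady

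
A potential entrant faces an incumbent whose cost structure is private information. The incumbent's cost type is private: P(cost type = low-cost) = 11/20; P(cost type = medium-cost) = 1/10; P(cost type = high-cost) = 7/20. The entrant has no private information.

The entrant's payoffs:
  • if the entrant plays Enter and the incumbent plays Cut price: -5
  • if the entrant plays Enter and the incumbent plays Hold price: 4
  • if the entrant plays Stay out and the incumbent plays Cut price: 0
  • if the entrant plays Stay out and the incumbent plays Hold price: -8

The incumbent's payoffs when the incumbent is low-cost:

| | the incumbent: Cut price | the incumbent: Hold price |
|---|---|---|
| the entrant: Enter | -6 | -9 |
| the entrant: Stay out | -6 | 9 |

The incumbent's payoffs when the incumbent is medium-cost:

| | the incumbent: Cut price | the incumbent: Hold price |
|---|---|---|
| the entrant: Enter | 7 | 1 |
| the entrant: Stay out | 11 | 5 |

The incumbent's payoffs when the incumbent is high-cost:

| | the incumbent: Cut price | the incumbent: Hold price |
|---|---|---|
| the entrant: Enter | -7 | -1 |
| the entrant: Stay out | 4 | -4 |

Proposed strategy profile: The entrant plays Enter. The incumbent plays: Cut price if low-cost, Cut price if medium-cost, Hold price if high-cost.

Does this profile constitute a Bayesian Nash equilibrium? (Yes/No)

Yes

A profile is a BNE iff every type of every player is best-responding given beliefs about the other side.
The entrant plays Enter: E[Enter] = 11/20·(-5) + 1/10·(-5) + 7/20·(4) = -37/20; E[Stay out] = -14/5. Best-responding. ✓
The incumbent (cost type low-cost), facing Enter: Cut price gives -6, Hold price gives -9. Proposed Cut price is best. ✓
The incumbent (cost type medium-cost), facing Enter: Cut price gives 7, Hold price gives 1. Proposed Cut price is best. ✓
The incumbent (cost type high-cost), facing Enter: Cut price gives -7, Hold price gives -1. Proposed Hold price is best. ✓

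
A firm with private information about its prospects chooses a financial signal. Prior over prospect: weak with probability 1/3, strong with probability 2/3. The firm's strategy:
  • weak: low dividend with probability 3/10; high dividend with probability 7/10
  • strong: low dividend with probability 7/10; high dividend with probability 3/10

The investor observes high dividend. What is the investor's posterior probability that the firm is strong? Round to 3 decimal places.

0.462

P(high dividend) = (1/3)·(7/10) + (2/3)·(3/10) = 13/30
P(strong | high dividend) = ((2/3)·(3/10)) / (13/30) = (1/5) / (13/30) = 6/13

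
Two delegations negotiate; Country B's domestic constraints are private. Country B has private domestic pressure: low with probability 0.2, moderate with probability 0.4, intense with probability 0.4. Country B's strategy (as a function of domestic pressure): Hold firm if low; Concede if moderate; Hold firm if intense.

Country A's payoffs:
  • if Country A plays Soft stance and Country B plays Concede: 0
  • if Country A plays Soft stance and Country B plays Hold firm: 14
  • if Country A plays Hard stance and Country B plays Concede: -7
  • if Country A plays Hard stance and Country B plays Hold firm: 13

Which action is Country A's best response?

Soft stance

Compute Country A's expected payoff for each action, taking the expectation over Country B's type.
E[Soft stance] = 0.2·(14) + 0.4·(0) + 0.4·(14) = 8.4
E[Hard stance] = 0.2·(13) + 0.4·(-7) + 0.4·(13) = 5
Best response: Soft stance (8.4 is the largest).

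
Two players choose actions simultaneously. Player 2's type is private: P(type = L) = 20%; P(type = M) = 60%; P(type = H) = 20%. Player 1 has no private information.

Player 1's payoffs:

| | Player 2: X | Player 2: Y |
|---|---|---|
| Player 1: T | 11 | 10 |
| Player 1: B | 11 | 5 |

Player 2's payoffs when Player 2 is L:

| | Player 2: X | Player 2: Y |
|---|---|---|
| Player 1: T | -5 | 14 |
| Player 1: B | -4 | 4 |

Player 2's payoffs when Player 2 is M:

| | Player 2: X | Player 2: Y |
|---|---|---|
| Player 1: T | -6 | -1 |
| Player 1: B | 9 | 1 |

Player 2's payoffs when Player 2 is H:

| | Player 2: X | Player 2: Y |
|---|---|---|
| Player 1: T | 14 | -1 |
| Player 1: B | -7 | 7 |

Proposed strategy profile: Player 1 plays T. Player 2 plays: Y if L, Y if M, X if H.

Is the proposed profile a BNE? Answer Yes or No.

Yes

Player 1 plays T: E[T] = 0.2·(10) + 0.6·(10) + 0.2·(11) = 10.2; E[B] = 6.2. Best-responding. ✓
Player 2 (type L), facing T: X gives -5, Y gives 14. Proposed Y is best. ✓
Player 2 (type M), facing T: X gives -6, Y gives -1. Proposed Y is best. ✓
Player 2 (type H), facing T: X gives 14, Y gives -1. Proposed X is best. ✓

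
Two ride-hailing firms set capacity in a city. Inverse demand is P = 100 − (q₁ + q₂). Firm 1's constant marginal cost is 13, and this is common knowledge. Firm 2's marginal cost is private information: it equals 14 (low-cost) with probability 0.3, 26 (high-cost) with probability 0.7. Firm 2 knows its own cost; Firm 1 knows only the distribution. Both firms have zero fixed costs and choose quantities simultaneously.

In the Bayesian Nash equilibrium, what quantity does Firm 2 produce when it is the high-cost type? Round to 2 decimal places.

20.93

Firm 2 with cost c maximizes (100 − (q₁+q₂) − c)·q₂, giving q₂(c) = (100 − c − q₁)/2.
E[c₂] = 0.3·14 + 0.7·26 = 22.4
Firm 1's FOC against E[q₂] yields q₁ = (100 − 2·13 + E[c₂])/3 = (100 − 26 + 22.4)/3 = 32.1333.
q₂(high-cost) = (100 − 26 − 32.1333)/2 = 20.9333.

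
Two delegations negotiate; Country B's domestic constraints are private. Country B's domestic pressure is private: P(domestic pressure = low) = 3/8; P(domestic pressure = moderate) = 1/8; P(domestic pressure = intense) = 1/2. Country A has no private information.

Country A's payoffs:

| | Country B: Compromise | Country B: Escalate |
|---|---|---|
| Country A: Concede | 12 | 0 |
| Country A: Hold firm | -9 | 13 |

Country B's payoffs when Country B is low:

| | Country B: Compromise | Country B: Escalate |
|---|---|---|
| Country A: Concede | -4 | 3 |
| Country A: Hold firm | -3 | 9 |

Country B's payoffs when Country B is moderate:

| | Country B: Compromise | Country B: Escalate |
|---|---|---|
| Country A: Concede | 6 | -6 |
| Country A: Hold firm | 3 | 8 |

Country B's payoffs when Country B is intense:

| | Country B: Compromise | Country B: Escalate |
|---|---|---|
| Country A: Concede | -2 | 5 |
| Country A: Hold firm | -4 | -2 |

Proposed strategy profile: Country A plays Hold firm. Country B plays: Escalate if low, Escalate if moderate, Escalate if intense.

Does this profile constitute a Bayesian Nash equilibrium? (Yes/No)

Yes

Country A plays Hold firm: E[Hold firm] = 3/8·(13) + 1/8·(13) + 1/2·(13) = 13; E[Concede] = 0. Best-responding. ✓
Country B (domestic pressure low), facing Hold firm: Compromise gives -3, Escalate gives 9. Proposed Escalate is best. ✓
Country B (domestic pressure moderate), facing Hold firm: Compromise gives 3, Escalate gives 8. Proposed Escalate is best. ✓
Country B (domestic pressure intense), facing Hold firm: Compromise gives -4, Escalate gives -2. Proposed Escalate is best. ✓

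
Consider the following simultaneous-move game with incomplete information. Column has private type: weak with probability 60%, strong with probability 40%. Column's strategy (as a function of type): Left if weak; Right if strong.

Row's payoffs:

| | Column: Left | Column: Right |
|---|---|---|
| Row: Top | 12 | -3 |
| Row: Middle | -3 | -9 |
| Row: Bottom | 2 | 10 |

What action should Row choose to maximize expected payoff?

E[Top] = 0.6·(12) + 0.4·(-3) = 6
E[Middle] = 0.6·(-3) + 0.4·(-9) = -5.4
E[Bottom] = 0.6·(2) + 0.4·(10) = 5.2
Best response: Top (6 is the largest).

Top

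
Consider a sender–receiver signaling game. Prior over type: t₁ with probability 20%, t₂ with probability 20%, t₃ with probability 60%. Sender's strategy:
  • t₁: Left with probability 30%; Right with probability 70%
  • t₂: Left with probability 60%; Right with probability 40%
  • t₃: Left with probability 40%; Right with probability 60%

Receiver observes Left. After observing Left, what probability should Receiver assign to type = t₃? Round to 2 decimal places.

0.57

P(Left) = 0.2·0.3 + 0.2·0.6 + 0.6·0.4 = 0.42
P(t₃ | Left) = (0.6·0.4) / 0.42 = 0.24 / 0.42 = 0.571429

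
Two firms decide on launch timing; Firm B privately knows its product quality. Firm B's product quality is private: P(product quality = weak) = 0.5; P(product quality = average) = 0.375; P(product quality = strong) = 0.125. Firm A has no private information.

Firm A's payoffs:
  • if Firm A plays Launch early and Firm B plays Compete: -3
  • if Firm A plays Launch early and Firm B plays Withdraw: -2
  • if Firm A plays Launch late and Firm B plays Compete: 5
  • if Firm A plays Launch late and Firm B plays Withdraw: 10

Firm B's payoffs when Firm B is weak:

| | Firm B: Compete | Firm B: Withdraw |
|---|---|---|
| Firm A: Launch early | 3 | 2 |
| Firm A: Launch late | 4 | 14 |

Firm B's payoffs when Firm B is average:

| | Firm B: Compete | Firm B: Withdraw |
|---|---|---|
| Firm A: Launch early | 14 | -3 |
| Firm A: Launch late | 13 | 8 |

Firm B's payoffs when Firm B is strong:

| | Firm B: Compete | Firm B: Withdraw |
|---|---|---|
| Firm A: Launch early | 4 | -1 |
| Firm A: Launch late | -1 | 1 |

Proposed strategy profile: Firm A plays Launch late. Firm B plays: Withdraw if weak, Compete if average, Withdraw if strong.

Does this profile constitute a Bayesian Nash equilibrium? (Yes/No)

Yes

A profile is a BNE iff every type of every player is best-responding given beliefs about the other side.
Firm A plays Launch late: E[Launch late] = 0.5·(10) + 0.375·(5) + 0.125·(10) = 8.125; E[Launch early] = -2.375. Best-responding. ✓
Firm B (product quality weak), facing Launch late: Compete gives 4, Withdraw gives 14. Proposed Withdraw is best. ✓
Firm B (product quality average), facing Launch late: Compete gives 13, Withdraw gives 8. Proposed Compete is best. ✓
Firm B (product quality strong), facing Launch late: Compete gives -1, Withdraw gives 1. Proposed Withdraw is best. ✓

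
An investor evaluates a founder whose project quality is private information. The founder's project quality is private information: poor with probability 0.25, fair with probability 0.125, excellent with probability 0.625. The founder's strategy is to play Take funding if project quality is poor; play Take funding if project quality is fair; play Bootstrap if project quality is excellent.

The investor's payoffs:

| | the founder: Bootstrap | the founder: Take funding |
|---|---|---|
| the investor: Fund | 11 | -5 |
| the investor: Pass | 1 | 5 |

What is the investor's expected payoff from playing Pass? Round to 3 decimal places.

Take the expectation over the founder's project quality, weighting each type's action by its prior probability.
E[Pass] = 0.25·5 + 0.125·5 + 0.625·1 = 1.25 + 0.625 + 0.625 = 2.5

2.500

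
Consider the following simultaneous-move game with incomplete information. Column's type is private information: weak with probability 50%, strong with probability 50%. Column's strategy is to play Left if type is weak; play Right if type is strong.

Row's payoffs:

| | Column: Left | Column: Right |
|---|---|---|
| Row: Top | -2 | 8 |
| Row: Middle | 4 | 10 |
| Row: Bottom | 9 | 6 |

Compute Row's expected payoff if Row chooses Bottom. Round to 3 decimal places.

E[Bottom] = 0.5·9 + 0.5·6 = 4.5 + 3 = 7.5

7.500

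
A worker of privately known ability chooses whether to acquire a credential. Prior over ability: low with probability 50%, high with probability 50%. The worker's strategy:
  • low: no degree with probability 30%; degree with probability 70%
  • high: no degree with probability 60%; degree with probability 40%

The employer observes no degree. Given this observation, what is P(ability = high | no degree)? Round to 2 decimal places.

P(no degree) = 0.5·0.3 + 0.5·0.6 = 0.45
P(high | no degree) = (0.5·0.6) / 0.45 = 0.3 / 0.45 = 0.666667

0.67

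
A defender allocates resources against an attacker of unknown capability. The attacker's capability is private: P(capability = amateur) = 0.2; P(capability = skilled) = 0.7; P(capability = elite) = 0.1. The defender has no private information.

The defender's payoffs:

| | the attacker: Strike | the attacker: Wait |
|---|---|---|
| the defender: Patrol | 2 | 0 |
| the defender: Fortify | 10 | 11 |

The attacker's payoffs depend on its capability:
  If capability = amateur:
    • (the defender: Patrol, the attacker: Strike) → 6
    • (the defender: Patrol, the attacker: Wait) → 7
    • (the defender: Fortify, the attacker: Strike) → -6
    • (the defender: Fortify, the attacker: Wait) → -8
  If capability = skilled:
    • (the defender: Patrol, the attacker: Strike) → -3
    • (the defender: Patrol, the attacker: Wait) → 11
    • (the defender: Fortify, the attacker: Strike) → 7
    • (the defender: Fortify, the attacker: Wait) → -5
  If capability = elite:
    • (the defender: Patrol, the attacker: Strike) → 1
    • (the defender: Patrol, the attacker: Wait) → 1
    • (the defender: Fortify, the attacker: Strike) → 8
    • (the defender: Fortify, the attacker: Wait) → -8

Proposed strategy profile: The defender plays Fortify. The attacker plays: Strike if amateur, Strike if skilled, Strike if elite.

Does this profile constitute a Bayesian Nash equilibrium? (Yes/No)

Yes

The defender plays Fortify: E[Fortify] = 0.2·(10) + 0.7·(10) + 0.1·(10) = 10; E[Patrol] = 2. Best-responding. ✓
The attacker (capability amateur), facing Fortify: Strike gives -6, Wait gives -8. Proposed Strike is best. ✓
The attacker (capability skilled), facing Fortify: Strike gives 7, Wait gives -5. Proposed Strike is best. ✓
The attacker (capability elite), facing Fortify: Strike gives 8, Wait gives -8. Proposed Strike is best. ✓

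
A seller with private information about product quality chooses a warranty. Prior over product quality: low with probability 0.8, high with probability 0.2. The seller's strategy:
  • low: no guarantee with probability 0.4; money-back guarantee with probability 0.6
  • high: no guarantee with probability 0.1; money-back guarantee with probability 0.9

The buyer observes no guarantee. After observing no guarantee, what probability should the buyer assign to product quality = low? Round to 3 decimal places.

0.941

Apply Bayes' rule using the sender's strategy as the likelihood.
P(no guarantee) = 0.8·0.4 + 0.2·0.1 = 0.34
P(low | no guarantee) = (0.8·0.4) / 0.34 = 0.32 / 0.34 = 0.941176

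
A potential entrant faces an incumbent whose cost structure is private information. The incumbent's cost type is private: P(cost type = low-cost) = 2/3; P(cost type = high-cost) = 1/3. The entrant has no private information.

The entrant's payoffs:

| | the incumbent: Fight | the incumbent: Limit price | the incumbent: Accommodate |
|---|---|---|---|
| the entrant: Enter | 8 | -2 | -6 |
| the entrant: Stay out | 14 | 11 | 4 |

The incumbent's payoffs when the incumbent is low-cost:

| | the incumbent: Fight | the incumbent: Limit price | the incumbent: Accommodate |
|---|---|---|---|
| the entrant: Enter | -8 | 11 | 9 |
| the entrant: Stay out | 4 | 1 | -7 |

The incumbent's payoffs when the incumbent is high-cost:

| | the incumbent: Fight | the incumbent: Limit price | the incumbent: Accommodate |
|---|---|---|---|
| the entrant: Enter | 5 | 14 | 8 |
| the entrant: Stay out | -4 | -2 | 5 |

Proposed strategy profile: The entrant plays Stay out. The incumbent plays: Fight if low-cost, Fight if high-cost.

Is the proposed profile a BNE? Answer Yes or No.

The entrant plays Stay out: E[Stay out] = 2/3·(14) + 1/3·(14) = 14; E[Enter] = 8. Best-responding. ✓
The incumbent (cost type low-cost), facing Stay out: Fight gives 4, Limit price gives 1, Accommodate gives -7. Proposed Fight is best. ✓
The incumbent (cost type high-cost), facing Stay out: Fight gives -4, Limit price gives -2, Accommodate gives 5. Proposed Fight is not best — profitable deviation exists. ✗

No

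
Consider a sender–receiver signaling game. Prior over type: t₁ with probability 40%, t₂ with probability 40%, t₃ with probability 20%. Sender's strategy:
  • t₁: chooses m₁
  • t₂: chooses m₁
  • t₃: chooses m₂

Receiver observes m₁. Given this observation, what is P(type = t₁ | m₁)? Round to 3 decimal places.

Apply Bayes' rule using the sender's strategy as the likelihood.
P(m₁) = 0.4·1 + 0.4·1 + 0.2·0 = 0.8
P(t₁ | m₁) = (0.4·1) / 0.8 = 0.4 / 0.8 = 0.5

0.500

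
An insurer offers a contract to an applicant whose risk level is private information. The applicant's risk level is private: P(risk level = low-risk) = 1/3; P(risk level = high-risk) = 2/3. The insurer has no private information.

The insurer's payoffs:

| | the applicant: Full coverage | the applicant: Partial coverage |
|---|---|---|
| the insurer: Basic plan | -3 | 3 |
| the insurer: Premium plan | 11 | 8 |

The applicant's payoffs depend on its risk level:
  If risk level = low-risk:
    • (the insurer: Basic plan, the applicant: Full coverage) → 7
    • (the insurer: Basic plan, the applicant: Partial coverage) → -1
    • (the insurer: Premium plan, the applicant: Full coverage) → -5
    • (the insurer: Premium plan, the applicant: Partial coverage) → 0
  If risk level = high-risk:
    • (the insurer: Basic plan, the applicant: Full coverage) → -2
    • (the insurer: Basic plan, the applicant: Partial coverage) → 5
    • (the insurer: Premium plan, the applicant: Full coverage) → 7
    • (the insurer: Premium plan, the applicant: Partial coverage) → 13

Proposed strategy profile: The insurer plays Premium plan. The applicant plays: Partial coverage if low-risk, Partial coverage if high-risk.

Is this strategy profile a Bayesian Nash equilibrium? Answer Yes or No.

Yes

The insurer plays Premium plan: E[Premium plan] = 1/3·(8) + 2/3·(8) = 8; E[Basic plan] = 3. Best-responding. ✓
The applicant (risk level low-risk), facing Premium plan: Full coverage gives -5, Partial coverage gives 0. Proposed Partial coverage is best. ✓
The applicant (risk level high-risk), facing Premium plan: Full coverage gives 7, Partial coverage gives 13. Proposed Partial coverage is best. ✓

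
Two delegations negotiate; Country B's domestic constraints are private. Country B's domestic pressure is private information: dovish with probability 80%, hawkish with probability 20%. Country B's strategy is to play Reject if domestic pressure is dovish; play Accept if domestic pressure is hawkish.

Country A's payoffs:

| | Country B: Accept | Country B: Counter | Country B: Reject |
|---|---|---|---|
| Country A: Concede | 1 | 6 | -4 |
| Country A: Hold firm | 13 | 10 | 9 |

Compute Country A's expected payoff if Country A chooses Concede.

-3

E[Concede] = 0.8·(-4) + 0.2·1 = (-3.2) + 0.2 = -3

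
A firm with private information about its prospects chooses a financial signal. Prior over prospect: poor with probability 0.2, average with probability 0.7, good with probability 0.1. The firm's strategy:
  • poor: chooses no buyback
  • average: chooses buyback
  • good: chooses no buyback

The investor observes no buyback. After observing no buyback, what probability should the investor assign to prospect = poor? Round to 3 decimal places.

0.667

P(no buyback) = 0.2·1 + 0.7·0 + 0.1·1 = 0.3
P(poor | no buyback) = (0.2·1) / 0.3 = 0.2 / 0.3 = 0.666667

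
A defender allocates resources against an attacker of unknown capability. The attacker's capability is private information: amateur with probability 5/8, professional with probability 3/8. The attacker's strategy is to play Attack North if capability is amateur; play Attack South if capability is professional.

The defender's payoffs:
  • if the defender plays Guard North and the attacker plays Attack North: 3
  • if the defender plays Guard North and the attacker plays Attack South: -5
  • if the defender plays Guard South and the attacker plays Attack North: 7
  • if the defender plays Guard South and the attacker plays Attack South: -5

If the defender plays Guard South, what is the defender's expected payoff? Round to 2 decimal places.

2.50

E[Guard South] = 5/8·7 + 3/8·(-5) = 35/8 + (-15/8) = 5/2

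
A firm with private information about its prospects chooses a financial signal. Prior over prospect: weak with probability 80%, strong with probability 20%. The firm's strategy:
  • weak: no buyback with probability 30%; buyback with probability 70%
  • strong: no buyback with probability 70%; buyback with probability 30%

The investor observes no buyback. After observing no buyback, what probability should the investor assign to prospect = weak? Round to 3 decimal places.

P(no buyback) = 0.8·0.3 + 0.2·0.7 = 0.38
P(weak | no buyback) = (0.8·0.3) / 0.38 = 0.24 / 0.38 = 0.631579

0.632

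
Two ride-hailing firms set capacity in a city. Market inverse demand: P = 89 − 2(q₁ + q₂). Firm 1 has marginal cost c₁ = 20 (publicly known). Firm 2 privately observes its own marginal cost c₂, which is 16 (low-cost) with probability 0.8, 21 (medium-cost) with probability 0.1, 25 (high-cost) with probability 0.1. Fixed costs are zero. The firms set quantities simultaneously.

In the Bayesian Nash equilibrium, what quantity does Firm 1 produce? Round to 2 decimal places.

Firm 2 with cost c maximizes (89 − 2(q₁+q₂) − c)·q₂, giving q₂(c) = (89 − c − 2q₁)/4.
E[c₂] = 0.8·16 + 0.1·21 + 0.1·25 = 17.4
Firm 1's FOC against E[q₂] yields q₁ = (89 − 2·20 + E[c₂])/6 = (89 − 40 + 17.4)/6 = 11.0667.

11.07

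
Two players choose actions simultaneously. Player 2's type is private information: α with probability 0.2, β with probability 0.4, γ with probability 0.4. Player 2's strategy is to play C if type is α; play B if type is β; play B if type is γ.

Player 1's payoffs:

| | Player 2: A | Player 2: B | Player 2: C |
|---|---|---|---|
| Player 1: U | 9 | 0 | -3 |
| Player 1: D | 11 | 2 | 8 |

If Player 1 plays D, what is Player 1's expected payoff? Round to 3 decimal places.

3.200

E[D] = 0.2·8 + 0.4·2 + 0.4·2 = 1.6 + 0.8 + 0.8 = 3.2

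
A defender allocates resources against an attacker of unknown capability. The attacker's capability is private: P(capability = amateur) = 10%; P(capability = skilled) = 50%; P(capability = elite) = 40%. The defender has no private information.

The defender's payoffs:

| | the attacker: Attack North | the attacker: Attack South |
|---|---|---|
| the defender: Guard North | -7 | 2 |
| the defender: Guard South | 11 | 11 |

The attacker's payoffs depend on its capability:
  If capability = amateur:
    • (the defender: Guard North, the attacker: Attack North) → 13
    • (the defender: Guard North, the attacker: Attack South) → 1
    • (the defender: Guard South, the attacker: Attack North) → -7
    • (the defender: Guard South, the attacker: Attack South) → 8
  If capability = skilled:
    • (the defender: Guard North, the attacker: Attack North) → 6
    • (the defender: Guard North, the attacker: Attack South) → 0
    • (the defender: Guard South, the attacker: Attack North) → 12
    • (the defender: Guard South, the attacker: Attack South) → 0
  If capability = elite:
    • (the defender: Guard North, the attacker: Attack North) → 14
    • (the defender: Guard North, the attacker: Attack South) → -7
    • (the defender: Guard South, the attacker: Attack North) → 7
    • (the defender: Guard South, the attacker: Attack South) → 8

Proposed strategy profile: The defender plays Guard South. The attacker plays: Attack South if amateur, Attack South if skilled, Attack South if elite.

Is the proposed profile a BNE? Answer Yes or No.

No

The defender plays Guard South: E[Guard South] = 0.1·(11) + 0.5·(11) + 0.4·(11) = 11; E[Guard North] = 2. Best-responding. ✓
The attacker (capability amateur), facing Guard South: Attack North gives -7, Attack South gives 8. Proposed Attack South is best. ✓
The attacker (capability skilled), facing Guard South: Attack North gives 12, Attack South gives 0. Proposed Attack South is not best — profitable deviation exists. ✗
The attacker (capability elite), facing Guard South: Attack North gives 7, Attack South gives 8. Proposed Attack South is best. ✓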